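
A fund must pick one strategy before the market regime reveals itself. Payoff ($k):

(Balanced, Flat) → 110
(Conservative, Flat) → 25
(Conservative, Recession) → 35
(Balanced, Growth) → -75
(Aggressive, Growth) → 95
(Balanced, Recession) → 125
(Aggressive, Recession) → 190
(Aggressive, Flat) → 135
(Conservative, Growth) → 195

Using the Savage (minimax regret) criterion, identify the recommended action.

Column bests: Recession=190, Flat=135, Growth=195.
Conservative regrets: 155, 110, 0 → max 155
Balanced regrets: 65, 25, 270 → max 270
Aggressive regrets: 0, 0, 100 → max 100
Smallest max regret = 100 → Aggressive.

Aggressive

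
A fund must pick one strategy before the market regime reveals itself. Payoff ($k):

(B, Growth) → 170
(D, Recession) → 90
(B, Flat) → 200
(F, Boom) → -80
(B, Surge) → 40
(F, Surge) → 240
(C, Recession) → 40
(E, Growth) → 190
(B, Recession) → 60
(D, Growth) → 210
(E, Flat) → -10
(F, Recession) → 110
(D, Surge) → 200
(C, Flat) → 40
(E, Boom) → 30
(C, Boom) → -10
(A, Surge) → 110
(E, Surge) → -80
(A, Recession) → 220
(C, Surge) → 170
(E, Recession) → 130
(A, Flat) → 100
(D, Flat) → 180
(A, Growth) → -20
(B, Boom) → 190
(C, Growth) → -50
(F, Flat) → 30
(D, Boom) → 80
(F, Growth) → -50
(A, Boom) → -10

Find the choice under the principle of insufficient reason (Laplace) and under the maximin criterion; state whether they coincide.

laplace → D; maximin → D (agree)

Row averages: A=80, B=132, C=38, D=152, E=52, F=50
Highest average = 152 → D.
Row minima: A=-20, B=40, C=-50, D=80, E=-80, F=-80
Best worst-case = 80 → D.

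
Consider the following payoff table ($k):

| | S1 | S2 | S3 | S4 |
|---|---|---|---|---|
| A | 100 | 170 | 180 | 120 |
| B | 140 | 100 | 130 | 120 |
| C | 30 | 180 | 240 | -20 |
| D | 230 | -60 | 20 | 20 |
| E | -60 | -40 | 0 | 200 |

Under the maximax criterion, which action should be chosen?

C

Row maxima: A=180, B=140, C=240, D=230, E=200
Best best-case = 240 → C.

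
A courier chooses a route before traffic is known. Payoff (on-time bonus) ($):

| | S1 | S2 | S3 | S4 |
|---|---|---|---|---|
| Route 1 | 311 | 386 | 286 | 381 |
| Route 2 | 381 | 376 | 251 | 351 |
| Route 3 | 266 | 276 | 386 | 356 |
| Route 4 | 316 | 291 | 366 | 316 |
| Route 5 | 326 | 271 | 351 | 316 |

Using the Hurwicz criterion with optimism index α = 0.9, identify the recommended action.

Route 1: 0.9·386 + 0.1·286 = 376
Route 2: 0.9·381 + 0.1·251 = 368
Route 3: 0.9·386 + 0.1·266 = 374
Route 4: 0.9·366 + 0.1·291 = 358.5
Route 5: 0.9·351 + 0.1·271 = 343
Highest Hurwicz score = 376 → Route 1.

Route 1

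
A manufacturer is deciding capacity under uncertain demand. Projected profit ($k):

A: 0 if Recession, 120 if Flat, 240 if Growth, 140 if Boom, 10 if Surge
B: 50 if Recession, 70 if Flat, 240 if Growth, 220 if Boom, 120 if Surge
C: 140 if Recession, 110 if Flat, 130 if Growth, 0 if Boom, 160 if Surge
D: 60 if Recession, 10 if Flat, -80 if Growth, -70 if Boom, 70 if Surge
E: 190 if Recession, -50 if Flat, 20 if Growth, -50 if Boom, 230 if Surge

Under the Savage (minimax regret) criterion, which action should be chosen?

Column bests: Recession=190, Flat=120, Growth=240, Boom=220, Surge=230.
A regrets: 190, 0, 0, 80, 220 → max 220
B regrets: 140, 50, 0, 0, 110 → max 140
C regrets: 50, 10, 110, 220, 70 → max 220
D regrets: 130, 110, 320, 290, 160 → max 320
E regrets: 0, 170, 220, 270, 0 → max 270
Smallest max regret = 140 → B.

B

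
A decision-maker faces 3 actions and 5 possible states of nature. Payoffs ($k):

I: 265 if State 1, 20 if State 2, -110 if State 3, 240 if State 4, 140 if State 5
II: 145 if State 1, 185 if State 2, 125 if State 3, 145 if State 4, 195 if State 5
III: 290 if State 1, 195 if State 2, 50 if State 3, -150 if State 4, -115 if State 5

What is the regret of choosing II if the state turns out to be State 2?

10

Best payoff under State 2 is 195.
Regret = 195 − 185 = 10.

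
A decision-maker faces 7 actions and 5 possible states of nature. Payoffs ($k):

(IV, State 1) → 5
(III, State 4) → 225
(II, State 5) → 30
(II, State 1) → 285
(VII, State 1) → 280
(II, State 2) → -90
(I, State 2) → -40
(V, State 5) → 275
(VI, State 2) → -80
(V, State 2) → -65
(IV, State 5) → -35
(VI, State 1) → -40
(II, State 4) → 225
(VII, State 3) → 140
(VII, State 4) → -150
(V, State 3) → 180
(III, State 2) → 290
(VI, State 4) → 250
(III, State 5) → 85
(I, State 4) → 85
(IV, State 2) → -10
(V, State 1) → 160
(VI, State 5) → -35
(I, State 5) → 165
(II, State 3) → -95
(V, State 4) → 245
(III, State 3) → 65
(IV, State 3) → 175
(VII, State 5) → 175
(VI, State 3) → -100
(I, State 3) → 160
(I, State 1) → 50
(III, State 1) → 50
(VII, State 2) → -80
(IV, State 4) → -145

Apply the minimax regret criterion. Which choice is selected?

III

Column bests: State 1=285, State 2=290, State 3=180, State 4=250, State 5=275.
I regrets: 235, 330, 20, 165, 110 → max 330
II regrets: 0, 380, 275, 25, 245 → max 380
III regrets: 235, 0, 115, 25, 190 → max 235
IV regrets: 280, 300, 5, 395, 310 → max 395
V regrets: 125, 355, 0, 5, 0 → max 355
VI regrets: 325, 370, 280, 0, 310 → max 370
VII regrets: 5, 370, 40, 400, 100 → max 400
Smallest max regret = 235 → III.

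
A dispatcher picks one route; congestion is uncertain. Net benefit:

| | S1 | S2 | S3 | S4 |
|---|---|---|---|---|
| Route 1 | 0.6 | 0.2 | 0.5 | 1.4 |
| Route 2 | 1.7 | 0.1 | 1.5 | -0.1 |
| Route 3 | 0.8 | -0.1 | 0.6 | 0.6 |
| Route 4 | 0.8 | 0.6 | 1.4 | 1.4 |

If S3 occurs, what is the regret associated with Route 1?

1.0

Best payoff under S3 is 1.5.
Regret = 1.5 − 0.5 = 1.0.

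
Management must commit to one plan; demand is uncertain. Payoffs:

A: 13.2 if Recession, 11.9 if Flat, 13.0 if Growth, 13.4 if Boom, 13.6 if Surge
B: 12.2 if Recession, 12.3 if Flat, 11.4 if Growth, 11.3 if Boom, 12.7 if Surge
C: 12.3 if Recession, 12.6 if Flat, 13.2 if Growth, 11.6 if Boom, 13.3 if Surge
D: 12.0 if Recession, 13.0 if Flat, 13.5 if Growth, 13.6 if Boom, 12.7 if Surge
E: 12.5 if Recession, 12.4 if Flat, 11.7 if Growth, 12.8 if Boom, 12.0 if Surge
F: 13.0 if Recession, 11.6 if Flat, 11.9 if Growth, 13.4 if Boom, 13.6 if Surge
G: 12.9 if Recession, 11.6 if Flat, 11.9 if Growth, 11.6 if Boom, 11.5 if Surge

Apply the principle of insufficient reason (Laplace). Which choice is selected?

Row averages: A=13.02, B=11.98, C=12.6, D=12.96, E=12.28, F=12.7, G=11.9
Highest average = 13.02 → A.

A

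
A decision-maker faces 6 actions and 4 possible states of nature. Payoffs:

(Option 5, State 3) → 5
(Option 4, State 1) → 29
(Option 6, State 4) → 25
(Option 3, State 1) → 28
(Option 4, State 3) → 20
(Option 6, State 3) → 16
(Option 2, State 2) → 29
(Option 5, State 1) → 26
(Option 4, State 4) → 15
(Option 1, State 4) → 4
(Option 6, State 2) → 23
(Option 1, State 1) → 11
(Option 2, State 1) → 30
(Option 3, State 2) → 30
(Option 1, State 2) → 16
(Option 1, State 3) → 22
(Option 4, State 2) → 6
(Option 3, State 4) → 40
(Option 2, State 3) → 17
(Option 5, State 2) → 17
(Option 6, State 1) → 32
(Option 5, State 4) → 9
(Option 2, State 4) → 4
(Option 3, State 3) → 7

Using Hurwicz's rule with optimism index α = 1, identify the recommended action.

Option 1: 1·22 + 0·4 = 22
Option 2: 1·30 + 0·4 = 30
Option 3: 1·40 + 0·7 = 40
Option 4: 1·29 + 0·6 = 29
Option 5: 1·26 + 0·5 = 26
Option 6: 1·32 + 0·16 = 32
Highest Hurwicz score = 40 → Option 3.

Option 3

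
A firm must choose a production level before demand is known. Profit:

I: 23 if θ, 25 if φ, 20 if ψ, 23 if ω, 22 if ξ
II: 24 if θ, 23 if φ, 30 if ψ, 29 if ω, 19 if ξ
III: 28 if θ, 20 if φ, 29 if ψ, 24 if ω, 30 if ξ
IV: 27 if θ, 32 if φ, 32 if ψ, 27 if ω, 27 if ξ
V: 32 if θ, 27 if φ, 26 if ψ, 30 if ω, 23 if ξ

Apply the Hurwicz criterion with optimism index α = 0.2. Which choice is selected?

IV

I: 0.2·25 + 0.8·20 = 21
II: 0.2·30 + 0.8·19 = 21.2
III: 0.2·30 + 0.8·20 = 22
IV: 0.2·32 + 0.8·27 = 28
V: 0.2·32 + 0.8·23 = 24.8
Highest Hurwicz score = 28 → IV.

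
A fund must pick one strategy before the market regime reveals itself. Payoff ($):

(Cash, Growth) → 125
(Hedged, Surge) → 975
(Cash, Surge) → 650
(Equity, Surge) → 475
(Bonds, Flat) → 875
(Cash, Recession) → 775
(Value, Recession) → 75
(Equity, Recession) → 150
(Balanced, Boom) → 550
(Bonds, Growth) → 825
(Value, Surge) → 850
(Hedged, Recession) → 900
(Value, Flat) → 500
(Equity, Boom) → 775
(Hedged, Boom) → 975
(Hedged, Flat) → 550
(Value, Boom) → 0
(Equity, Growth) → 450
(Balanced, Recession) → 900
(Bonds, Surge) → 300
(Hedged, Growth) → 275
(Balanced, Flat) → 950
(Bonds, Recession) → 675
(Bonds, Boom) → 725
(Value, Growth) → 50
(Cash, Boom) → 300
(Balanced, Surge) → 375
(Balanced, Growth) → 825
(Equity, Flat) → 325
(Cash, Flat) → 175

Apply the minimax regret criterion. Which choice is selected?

Column bests: Recession=900, Flat=950, Growth=825, Boom=975, Surge=975.
Equity regrets: 750, 625, 375, 200, 500 → max 750
Hedged regrets: 0, 400, 550, 0, 0 → max 550
Bonds regrets: 225, 75, 0, 250, 675 → max 675
Value regrets: 825, 450, 775, 975, 125 → max 975
Cash regrets: 125, 775, 700, 675, 325 → max 775
Balanced regrets: 0, 0, 0, 425, 600 → max 600
Smallest max regret = 550 → Hedged.

Hedged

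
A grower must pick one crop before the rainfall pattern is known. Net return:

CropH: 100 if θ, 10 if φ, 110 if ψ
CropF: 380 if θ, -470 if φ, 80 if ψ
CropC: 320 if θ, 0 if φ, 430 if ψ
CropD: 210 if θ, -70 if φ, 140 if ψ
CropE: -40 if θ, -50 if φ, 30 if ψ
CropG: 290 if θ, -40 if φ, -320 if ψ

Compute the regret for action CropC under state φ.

Best payoff under φ is 10.
Regret = 10 − 0 = 10.

10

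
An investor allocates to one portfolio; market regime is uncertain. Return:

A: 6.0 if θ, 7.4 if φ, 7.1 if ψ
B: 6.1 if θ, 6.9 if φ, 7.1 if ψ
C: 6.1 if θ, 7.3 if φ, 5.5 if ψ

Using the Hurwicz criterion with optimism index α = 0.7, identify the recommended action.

A: 0.7·7.4 + 0.3·6.0 = 6.98
B: 0.7·7.1 + 0.3·6.1 = 6.8
C: 0.7·7.3 + 0.3·5.5 = 6.76
Highest Hurwicz score = 6.98 → A.

A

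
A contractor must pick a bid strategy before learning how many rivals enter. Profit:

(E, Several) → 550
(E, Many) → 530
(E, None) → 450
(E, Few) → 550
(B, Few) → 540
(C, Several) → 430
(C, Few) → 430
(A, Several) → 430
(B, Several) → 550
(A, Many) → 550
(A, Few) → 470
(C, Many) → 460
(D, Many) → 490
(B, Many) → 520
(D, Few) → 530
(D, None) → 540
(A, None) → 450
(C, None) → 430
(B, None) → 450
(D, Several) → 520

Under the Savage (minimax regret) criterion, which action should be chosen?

Column bests: None=540, Few=550, Several=550, Many=550.
A regrets: 90, 80, 120, 0 → max 120
B regrets: 90, 10, 0, 30 → max 90
C regrets: 110, 120, 120, 90 → max 120
D regrets: 0, 20, 30, 60 → max 60
E regrets: 90, 0, 0, 20 → max 90
Smallest max regret = 60 → D.

D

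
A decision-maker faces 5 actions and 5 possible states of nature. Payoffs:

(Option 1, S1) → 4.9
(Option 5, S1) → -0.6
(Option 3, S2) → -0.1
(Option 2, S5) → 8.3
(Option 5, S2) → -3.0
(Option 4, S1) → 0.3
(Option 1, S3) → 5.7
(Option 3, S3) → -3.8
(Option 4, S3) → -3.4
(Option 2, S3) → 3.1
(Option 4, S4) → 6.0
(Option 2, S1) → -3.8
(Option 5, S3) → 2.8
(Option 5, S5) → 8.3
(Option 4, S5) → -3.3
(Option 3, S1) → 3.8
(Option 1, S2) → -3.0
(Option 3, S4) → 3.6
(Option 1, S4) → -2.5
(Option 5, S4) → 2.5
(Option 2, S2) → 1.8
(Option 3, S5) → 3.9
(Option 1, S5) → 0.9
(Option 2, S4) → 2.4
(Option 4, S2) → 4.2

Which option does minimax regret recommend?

Column bests: S1=4.9, S2=4.2, S3=5.7, S4=6.0, S5=8.3.
Option 1 regrets: 0.0, 7.2, 0.0, 8.5, 7.4 → max 8.5
Option 2 regrets: 8.7, 2.4, 2.6, 3.6, 0.0 → max 8.7
Option 3 regrets: 1.1, 4.3, 9.5, 2.4, 4.4 → max 9.5
Option 4 regrets: 4.6, 0.0, 9.1, 0.0, 11.6 → max 11.6
Option 5 regrets: 5.5, 7.2, 2.9, 3.5, 0.0 → max 7.2
Smallest max regret = 7.2 → Option 5.

Option 5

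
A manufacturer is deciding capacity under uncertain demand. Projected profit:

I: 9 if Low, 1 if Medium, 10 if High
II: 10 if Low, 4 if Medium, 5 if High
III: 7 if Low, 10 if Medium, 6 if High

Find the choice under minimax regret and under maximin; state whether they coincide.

minimax regret → III; maximin → III (agree)

Column bests: Low=10, Medium=10, High=10.
I regrets: 1, 9, 0 → max 9
II regrets: 0, 6, 5 → max 6
III regrets: 3, 0, 4 → max 4
Smallest max regret = 4 → III.
Row minima: I=1, II=4, III=6
Best worst-case = 6 → III.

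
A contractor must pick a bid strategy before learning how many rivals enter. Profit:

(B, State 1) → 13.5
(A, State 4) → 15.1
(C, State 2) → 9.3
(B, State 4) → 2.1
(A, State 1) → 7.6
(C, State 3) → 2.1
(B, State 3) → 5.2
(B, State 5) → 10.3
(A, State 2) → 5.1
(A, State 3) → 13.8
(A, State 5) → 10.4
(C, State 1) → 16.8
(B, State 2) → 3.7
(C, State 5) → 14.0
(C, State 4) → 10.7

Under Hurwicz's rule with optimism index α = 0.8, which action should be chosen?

C

A: 0.8·15.1 + 0.2·5.1 = 13.1
B: 0.8·13.5 + 0.2·2.1 = 11.22
C: 0.8·16.8 + 0.2·2.1 = 13.86
Highest Hurwicz score = 13.86 → C.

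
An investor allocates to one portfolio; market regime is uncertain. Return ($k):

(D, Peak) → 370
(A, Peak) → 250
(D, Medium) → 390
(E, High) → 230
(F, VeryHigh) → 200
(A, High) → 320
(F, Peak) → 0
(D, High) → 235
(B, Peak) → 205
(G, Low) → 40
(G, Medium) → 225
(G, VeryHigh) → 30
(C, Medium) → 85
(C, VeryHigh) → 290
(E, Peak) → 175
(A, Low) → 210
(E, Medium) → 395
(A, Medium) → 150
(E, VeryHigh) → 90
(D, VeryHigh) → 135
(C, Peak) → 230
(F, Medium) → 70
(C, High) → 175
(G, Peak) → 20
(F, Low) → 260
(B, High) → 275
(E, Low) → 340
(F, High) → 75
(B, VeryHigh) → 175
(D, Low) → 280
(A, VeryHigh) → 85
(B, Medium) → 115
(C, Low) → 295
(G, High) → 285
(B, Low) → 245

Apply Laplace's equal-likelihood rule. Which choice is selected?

Row averages: A=203, B=203, C=215, D=282, E=246, F=121, G=120
Highest average = 282 → D.

D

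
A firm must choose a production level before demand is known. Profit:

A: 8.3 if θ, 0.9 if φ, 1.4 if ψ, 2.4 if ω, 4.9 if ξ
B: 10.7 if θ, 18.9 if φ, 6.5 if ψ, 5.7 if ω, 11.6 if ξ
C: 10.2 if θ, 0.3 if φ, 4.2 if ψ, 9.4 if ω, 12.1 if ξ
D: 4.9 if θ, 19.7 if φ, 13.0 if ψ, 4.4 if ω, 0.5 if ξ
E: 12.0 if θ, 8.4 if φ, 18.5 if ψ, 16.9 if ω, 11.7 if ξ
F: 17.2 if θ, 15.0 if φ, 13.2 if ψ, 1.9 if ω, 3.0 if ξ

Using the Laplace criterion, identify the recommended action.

Row averages: A=3.58, B=10.68, C=7.24, D=8.5, E=13.5, F=10.06
Highest average = 13.5 → E.

E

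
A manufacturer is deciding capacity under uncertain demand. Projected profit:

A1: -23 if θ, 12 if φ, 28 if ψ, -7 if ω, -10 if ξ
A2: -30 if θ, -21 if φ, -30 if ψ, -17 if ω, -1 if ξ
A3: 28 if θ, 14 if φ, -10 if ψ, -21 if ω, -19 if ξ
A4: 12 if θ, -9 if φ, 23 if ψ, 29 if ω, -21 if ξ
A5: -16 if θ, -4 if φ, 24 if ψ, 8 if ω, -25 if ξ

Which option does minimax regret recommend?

A4

Column bests: θ=28, φ=14, ψ=28, ω=29, ξ=-1.
A1 regrets: 51, 2, 0, 36, 9 → max 51
A2 regrets: 58, 35, 58, 46, 0 → max 58
A3 regrets: 0, 0, 38, 50, 18 → max 50
A4 regrets: 16, 23, 5, 0, 20 → max 23
A5 regrets: 44, 18, 4, 21, 24 → max 44
Smallest max regret = 23 → A4.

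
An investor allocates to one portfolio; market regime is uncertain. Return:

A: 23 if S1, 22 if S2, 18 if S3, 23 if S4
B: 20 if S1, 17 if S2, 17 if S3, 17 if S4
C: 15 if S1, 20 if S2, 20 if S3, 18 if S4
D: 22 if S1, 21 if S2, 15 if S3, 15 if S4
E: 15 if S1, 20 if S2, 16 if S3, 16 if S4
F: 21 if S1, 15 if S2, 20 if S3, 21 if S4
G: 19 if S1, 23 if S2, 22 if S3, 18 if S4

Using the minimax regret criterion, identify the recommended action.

Column bests: S1=23, S2=23, S3=22, S4=23.
A regrets: 0, 1, 4, 0 → max 4
B regrets: 3, 6, 5, 6 → max 6
C regrets: 8, 3, 2, 5 → max 8
D regrets: 1, 2, 7, 8 → max 8
E regrets: 8, 3, 6, 7 → max 8
F regrets: 2, 8, 2, 2 → max 8
G regrets: 4, 0, 0, 5 → max 5
Smallest max regret = 4 → A.

A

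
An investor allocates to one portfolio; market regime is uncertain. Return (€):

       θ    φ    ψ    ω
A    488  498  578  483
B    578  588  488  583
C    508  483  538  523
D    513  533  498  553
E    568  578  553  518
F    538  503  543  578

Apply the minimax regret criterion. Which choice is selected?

E

Column bests: θ=578, φ=588, ψ=578, ω=583.
A regrets: 90, 90, 0, 100 → max 100
B regrets: 0, 0, 90, 0 → max 90
C regrets: 70, 105, 40, 60 → max 105
D regrets: 65, 55, 80, 30 → max 80
E regrets: 10, 10, 25, 65 → max 65
F regrets: 40, 85, 35, 5 → max 85
Smallest max regret = 65 → E.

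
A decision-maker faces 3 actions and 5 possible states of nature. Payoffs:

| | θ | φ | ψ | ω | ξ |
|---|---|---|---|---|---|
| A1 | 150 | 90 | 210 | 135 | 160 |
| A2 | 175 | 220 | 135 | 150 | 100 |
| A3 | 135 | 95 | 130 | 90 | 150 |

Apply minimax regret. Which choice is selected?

A2

Column bests: θ=175, φ=220, ψ=210, ω=150, ξ=160.
A1 regrets: 25, 130, 0, 15, 0 → max 130
A2 regrets: 0, 0, 75, 0, 60 → max 75
A3 regrets: 40, 125, 80, 60, 10 → max 125
Smallest max regret = 75 → A2.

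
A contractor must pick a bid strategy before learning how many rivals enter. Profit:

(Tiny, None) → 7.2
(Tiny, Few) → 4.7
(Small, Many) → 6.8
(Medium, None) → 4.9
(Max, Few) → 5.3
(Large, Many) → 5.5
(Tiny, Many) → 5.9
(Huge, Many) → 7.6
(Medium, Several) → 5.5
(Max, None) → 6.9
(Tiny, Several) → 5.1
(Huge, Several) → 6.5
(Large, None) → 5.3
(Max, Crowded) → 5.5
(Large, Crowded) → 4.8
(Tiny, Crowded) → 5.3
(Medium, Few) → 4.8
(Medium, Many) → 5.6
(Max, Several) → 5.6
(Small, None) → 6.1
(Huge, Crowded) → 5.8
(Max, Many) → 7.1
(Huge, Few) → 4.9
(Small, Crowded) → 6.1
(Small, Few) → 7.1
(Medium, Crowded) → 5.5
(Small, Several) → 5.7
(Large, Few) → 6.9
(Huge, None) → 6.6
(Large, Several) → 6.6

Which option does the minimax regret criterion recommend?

Column bests: None=7.2, Few=7.1, Several=6.6, Many=7.6, Crowded=6.1.
Tiny regrets: 0.0, 2.4, 1.5, 1.7, 0.8 → max 2.4
Small regrets: 1.1, 0.0, 0.9, 0.8, 0.0 → max 1.1
Medium regrets: 2.3, 2.3, 1.1, 2.0, 0.6 → max 2.3
Large regrets: 1.9, 0.2, 0.0, 2.1, 1.3 → max 2.1
Huge regrets: 0.6, 2.2, 0.1, 0.0, 0.3 → max 2.2
Max regrets: 0.3, 1.8, 1.0, 0.5, 0.6 → max 1.8
Smallest max regret = 1.1 → Small.

Small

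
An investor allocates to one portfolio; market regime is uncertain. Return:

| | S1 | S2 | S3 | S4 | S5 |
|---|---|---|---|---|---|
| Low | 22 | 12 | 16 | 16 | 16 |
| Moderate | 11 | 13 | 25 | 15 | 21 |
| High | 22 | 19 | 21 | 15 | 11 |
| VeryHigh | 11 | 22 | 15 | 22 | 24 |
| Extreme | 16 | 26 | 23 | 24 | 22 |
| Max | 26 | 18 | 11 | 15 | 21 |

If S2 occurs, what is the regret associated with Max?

8

Best payoff under S2 is 26.
Regret = 26 − 18 = 8.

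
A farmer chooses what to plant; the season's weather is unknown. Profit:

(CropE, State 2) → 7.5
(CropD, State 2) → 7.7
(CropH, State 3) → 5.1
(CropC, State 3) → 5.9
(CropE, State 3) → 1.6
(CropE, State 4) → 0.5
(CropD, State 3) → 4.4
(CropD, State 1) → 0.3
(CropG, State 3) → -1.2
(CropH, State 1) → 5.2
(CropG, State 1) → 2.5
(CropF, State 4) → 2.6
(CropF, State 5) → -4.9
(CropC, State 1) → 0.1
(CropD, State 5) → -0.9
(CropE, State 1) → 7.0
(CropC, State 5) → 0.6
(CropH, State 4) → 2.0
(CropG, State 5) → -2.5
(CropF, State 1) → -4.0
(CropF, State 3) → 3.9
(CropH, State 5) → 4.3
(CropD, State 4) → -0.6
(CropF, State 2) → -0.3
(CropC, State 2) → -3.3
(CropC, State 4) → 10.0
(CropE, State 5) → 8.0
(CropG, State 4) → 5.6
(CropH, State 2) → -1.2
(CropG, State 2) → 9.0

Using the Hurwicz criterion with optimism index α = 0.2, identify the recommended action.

CropE

CropF: 0.2·3.9 + 0.8·(-4.9) = -3.14
CropE: 0.2·8.0 + 0.8·0.5 = 2
CropG: 0.2·9.0 + 0.8·(-2.5) = -0.2
CropH: 0.2·5.2 + 0.8·(-1.2) = 0.08
CropC: 0.2·10.0 + 0.8·(-3.3) = -0.64
CropD: 0.2·7.7 + 0.8·(-0.9) = 0.82
Highest Hurwicz score = 2 → CropE.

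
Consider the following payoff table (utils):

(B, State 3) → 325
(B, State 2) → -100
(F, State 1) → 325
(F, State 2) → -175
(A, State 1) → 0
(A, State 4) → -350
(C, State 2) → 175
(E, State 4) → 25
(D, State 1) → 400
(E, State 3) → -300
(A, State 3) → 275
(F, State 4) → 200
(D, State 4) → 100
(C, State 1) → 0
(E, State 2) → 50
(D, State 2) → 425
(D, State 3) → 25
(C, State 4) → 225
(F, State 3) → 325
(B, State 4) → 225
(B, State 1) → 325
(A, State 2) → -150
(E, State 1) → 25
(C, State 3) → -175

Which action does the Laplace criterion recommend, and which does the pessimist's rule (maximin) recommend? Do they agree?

laplace → D; maximin → D (agree)

Row averages: A=-56.25, B=193.75, C=56.25, D=237.5, E=-50, F=168.75
Highest average = 237.5 → D.
Row minima: A=-350, B=-100, C=-175, D=25, E=-300, F=-175
Best worst-case = 25 → D.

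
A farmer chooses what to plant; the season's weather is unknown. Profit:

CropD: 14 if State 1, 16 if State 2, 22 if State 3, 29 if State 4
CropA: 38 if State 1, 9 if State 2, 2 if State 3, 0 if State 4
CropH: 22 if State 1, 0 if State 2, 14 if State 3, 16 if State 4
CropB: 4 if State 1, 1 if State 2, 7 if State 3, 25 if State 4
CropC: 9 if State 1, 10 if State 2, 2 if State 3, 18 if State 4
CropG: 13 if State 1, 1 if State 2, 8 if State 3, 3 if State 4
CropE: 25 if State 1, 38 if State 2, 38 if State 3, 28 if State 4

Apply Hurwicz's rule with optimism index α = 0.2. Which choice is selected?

CropD: 0.2·29 + 0.8·14 = 17
CropA: 0.2·38 + 0.8·0 = 7.6
CropH: 0.2·22 + 0.8·0 = 4.4
CropB: 0.2·25 + 0.8·1 = 5.8
CropC: 0.2·18 + 0.8·2 = 5.2
CropG: 0.2·13 + 0.8·1 = 3.4
CropE: 0.2·38 + 0.8·25 = 27.6
Highest Hurwicz score = 27.6 → CropE.

CropE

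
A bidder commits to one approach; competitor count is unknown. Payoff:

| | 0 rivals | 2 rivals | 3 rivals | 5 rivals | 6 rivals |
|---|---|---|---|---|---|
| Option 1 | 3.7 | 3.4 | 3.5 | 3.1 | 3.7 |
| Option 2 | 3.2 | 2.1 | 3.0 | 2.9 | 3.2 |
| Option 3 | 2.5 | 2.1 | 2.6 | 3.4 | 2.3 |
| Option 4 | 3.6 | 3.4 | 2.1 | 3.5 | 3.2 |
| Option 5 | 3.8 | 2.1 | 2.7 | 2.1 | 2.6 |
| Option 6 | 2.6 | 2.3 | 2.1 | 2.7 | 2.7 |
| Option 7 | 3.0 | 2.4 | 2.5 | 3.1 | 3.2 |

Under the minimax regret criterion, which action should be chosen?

Column bests: 0 rivals=3.8, 2 rivals=3.4, 3 rivals=3.5, 5 rivals=3.5, 6 rivals=3.7.
Option 1 regrets: 0.1, 0.0, 0.0, 0.4, 0.0 → max 0.4
Option 2 regrets: 0.6, 1.3, 0.5, 0.6, 0.5 → max 1.3
Option 3 regrets: 1.3, 1.3, 0.9, 0.1, 1.4 → max 1.4
Option 4 regrets: 0.2, 0.0, 1.4, 0.0, 0.5 → max 1.4
Option 5 regrets: 0.0, 1.3, 0.8, 1.4, 1.1 → max 1.4
Option 6 regrets: 1.2, 1.1, 1.4, 0.8, 1.0 → max 1.4
Option 7 regrets: 0.8, 1.0, 1.0, 0.4, 0.5 → max 1.0
Smallest max regret = 0.4 → Option 1.

Option 1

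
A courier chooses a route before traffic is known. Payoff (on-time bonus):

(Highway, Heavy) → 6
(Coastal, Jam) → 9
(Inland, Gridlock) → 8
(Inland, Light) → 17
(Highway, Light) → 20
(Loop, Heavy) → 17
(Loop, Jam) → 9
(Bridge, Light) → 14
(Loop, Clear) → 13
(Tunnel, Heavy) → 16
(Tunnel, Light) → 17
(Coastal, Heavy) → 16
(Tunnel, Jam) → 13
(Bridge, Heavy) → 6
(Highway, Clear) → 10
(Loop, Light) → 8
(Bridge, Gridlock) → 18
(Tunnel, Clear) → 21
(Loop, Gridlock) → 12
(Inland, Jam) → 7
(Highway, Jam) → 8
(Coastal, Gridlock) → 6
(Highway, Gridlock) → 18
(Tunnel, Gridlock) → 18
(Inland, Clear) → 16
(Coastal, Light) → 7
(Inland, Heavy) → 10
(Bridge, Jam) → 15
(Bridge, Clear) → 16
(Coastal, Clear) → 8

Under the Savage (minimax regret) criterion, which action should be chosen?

Tunnel

Column bests: Clear=21, Light=20, Heavy=17, Jam=15, Gridlock=18.
Inland regrets: 5, 3, 7, 8, 10 → max 10
Highway regrets: 11, 0, 11, 7, 0 → max 11
Loop regrets: 8, 12, 0, 6, 6 → max 12
Tunnel regrets: 0, 3, 1, 2, 0 → max 3
Coastal regrets: 13, 13, 1, 6, 12 → max 13
Bridge regrets: 5, 6, 11, 0, 0 → max 11
Smallest max regret = 3 → Tunnel.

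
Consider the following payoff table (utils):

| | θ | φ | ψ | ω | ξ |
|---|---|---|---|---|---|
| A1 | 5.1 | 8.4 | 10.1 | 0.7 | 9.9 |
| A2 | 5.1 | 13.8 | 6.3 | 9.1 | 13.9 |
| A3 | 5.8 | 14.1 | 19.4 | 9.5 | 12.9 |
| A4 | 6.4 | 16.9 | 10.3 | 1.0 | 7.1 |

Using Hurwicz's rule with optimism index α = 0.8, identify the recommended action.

A3

A1: 0.8·10.1 + 0.2·0.7 = 8.22
A2: 0.8·13.9 + 0.2·5.1 = 12.14
A3: 0.8·19.4 + 0.2·5.8 = 16.68
A4: 0.8·16.9 + 0.2·1.0 = 13.72
Highest Hurwicz score = 16.68 → A3.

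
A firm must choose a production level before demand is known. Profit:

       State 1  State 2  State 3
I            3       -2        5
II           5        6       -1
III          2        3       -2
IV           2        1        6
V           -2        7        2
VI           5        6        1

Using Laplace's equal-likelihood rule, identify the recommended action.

VI

Row averages: I=2, II=10/3, III=1, IV=3, V=7/3, VI=4
Highest average = 4 → VI.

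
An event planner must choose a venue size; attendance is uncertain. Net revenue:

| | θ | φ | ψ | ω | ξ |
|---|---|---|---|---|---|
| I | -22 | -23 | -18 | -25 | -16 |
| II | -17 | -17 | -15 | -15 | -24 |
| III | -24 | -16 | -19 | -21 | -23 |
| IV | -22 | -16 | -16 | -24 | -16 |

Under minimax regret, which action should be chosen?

Column bests: θ=-17, φ=-16, ψ=-15, ω=-15, ξ=-16.
I regrets: 5, 7, 3, 10, 0 → max 10
II regrets: 0, 1, 0, 0, 8 → max 8
III regrets: 7, 0, 4, 6, 7 → max 7
IV regrets: 5, 0, 1, 9, 0 → max 9
Smallest max regret = 7 → III.

III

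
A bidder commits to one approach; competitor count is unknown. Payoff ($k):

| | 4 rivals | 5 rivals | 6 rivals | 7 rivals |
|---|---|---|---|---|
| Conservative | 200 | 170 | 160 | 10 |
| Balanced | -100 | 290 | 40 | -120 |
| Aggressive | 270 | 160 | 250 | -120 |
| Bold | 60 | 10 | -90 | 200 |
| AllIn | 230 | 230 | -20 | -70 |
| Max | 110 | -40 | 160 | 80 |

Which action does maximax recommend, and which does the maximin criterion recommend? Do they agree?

maximax → Balanced; maximin → Conservative (disagree)

Row maxima: Conservative=200, Balanced=290, Aggressive=270, Bold=200, AllIn=230, Max=160
Best best-case = 290 → Balanced.
Row minima: Conservative=10, Balanced=-120, Aggressive=-120, Bold=-90, AllIn=-70, Max=-40
Best worst-case = 10 → Conservative.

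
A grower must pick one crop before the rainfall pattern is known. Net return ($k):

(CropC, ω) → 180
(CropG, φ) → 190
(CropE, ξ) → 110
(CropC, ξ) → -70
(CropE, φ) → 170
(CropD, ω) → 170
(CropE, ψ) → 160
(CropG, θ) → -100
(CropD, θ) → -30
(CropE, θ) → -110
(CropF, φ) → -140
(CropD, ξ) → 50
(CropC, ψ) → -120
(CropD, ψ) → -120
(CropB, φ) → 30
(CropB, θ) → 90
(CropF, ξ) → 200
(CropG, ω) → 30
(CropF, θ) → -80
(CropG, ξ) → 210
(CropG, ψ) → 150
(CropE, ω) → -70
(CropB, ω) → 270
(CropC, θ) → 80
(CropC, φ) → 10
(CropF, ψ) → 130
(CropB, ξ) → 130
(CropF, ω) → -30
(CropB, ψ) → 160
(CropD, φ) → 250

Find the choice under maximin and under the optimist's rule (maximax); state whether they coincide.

Row minima: CropC=-120, CropB=30, CropG=-100, CropD=-120, CropE=-110, CropF=-140
Best worst-case = 30 → CropB.
Row maxima: CropC=180, CropB=270, CropG=210, CropD=250, CropE=170, CropF=200
Best best-case = 270 → CropB.

maximin → CropB; maximax → CropB (agree)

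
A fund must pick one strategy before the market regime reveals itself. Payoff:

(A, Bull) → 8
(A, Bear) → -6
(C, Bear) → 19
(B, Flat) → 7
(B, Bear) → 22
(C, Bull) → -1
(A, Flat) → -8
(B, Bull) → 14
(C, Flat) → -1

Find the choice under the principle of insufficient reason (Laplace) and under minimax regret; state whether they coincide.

laplace → B; minimax regret → B (agree)

Row averages: A=-2, B=43/3, C=17/3
Highest average = 43/3 → B.
Column bests: Bear=22, Flat=7, Bull=14.
A regrets: 28, 15, 6 → max 28
B regrets: 0, 0, 0 → max 0
C regrets: 3, 8, 15 → max 15
Smallest max regret = 0 → B.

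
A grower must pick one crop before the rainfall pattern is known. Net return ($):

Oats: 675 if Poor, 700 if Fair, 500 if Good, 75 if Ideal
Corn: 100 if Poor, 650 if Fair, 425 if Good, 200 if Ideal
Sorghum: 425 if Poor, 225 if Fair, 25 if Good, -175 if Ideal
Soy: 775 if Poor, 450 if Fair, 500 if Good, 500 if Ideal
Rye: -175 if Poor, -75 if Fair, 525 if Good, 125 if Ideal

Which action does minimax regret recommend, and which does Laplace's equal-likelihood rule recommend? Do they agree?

Column bests: Poor=775, Fair=700, Good=525, Ideal=500.
Oats regrets: 100, 0, 25, 425 → max 425
Corn regrets: 675, 50, 100, 300 → max 675
Sorghum regrets: 350, 475, 500, 675 → max 675
Soy regrets: 0, 250, 25, 0 → max 250
Rye regrets: 950, 775, 0, 375 → max 950
Smallest max regret = 250 → Soy.
Row averages: Oats=487.5, Corn=343.75, Sorghum=125, Soy=556.25, Rye=100
Highest average = 556.25 → Soy.

minimax regret → Soy; laplace → Soy (agree)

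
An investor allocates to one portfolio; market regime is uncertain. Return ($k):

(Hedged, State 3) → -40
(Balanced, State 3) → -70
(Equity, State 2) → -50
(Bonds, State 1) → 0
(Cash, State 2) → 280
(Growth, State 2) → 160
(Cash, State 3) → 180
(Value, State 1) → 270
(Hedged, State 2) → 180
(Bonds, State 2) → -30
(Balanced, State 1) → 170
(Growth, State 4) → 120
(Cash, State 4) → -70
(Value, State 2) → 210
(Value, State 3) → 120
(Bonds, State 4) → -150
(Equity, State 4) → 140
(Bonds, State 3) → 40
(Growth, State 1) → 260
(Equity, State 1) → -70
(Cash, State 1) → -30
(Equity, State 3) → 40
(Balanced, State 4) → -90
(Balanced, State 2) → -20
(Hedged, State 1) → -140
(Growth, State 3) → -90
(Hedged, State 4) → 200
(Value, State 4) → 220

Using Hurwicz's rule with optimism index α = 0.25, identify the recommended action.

Balanced: 0.25·170 + 0.75·(-90) = -25
Equity: 0.25·140 + 0.75·(-70) = -17.5
Bonds: 0.25·40 + 0.75·(-150) = -102.5
Cash: 0.25·280 + 0.75·(-70) = 17.5
Value: 0.25·270 + 0.75·120 = 157.5
Hedged: 0.25·200 + 0.75·(-140) = -55
Growth: 0.25·260 + 0.75·(-90) = -2.5
Highest Hurwicz score = 157.5 → Value.

Value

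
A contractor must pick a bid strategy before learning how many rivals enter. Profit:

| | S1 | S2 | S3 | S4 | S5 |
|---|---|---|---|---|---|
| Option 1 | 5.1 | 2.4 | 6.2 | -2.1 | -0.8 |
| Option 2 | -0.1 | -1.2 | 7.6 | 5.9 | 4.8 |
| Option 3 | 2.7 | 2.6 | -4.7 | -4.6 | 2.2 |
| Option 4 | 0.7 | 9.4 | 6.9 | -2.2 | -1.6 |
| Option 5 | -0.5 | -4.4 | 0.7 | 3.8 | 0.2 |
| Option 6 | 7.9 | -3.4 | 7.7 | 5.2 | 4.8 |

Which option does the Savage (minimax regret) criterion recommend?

Column bests: S1=7.9, S2=9.4, S3=7.7, S4=5.9, S5=4.8.
Option 1 regrets: 2.8, 7.0, 1.5, 8.0, 5.6 → max 8.0
Option 2 regrets: 8.0, 10.6, 0.1, 0.0, 0.0 → max 10.6
Option 3 regrets: 5.2, 6.8, 12.4, 10.5, 2.6 → max 12.4
Option 4 regrets: 7.2, 0.0, 0.8, 8.1, 6.4 → max 8.1
Option 5 regrets: 8.4, 13.8, 7.0, 2.1, 4.6 → max 13.8
Option 6 regrets: 0.0, 12.8, 0.0, 0.7, 0.0 → max 12.8
Smallest max regret = 8.0 → Option 1.

Option 1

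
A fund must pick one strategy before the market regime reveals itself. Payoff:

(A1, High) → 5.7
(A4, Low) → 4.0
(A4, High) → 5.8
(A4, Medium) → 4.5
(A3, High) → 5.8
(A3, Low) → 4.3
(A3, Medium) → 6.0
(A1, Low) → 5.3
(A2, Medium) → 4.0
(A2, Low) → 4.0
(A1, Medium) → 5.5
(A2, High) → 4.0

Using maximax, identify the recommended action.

A3

Row maxima: A1=5.7, A2=4.0, A3=6.0, A4=5.8
Best best-case = 6.0 → A3.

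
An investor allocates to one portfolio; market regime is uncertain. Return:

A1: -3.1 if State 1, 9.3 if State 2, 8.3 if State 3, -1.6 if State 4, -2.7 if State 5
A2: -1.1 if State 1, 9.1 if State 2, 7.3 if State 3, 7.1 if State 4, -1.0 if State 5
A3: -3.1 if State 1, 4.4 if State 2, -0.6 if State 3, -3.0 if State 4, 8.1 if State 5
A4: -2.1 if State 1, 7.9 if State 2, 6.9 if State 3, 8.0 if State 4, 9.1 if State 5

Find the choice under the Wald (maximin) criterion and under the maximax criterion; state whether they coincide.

maximin → A2; maximax → A1 (disagree)

Row minima: A1=-3.1, A2=-1.1, A3=-3.1, A4=-2.1
Best worst-case = -1.1 → A2.
Row maxima: A1=9.3, A2=9.1, A3=8.1, A4=9.1
Best best-case = 9.3 → A1.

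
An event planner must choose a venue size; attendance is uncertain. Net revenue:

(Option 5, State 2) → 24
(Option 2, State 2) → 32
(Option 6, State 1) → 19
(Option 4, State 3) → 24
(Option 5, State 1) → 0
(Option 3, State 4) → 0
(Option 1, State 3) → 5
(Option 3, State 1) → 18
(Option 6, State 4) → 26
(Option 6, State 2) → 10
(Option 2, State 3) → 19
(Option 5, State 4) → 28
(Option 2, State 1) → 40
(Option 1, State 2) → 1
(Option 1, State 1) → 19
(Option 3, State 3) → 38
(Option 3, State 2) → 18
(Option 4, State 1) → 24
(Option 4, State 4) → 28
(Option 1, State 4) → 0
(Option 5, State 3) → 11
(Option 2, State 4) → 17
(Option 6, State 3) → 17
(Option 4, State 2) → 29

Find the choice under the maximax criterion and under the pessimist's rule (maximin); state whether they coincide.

Row maxima: Option 1=19, Option 2=40, Option 3=38, Option 4=29, Option 5=28, Option 6=26
Best best-case = 40 → Option 2.
Row minima: Option 1=0, Option 2=17, Option 3=0, Option 4=24, Option 5=0, Option 6=10
Best worst-case = 24 → Option 4.

maximax → Option 2; maximin → Option 4 (disagree)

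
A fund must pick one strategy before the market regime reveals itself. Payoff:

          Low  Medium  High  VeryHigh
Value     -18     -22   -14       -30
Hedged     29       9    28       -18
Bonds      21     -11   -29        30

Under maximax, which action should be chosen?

Row maxima: Value=-14, Hedged=29, Bonds=30
Best best-case = 30 → Bonds.

Bonds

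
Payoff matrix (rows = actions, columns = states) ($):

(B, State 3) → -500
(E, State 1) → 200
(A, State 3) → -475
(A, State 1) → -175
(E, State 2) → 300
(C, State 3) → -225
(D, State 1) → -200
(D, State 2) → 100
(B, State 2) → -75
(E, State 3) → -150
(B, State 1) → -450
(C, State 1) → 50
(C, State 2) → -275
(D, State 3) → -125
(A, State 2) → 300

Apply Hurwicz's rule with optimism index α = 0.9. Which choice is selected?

A: 0.9·300 + 0.1·(-475) = 222.5
B: 0.9·(-75) + 0.1·(-500) = -117.5
C: 0.9·50 + 0.1·(-275) = 17.5
D: 0.9·100 + 0.1·(-200) = 70
E: 0.9·300 + 0.1·(-150) = 255
Highest Hurwicz score = 255 → E.

E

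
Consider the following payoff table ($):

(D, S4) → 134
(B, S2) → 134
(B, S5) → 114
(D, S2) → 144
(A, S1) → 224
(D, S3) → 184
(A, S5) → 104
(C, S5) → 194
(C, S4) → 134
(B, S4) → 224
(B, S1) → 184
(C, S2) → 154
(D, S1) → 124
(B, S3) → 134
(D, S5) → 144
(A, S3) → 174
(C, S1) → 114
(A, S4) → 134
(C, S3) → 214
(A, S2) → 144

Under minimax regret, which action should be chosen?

B

Column bests: S1=224, S2=154, S3=214, S4=224, S5=194.
A regrets: 0, 10, 40, 90, 90 → max 90
B regrets: 40, 20, 80, 0, 80 → max 80
C regrets: 110, 0, 0, 90, 0 → max 110
D regrets: 100, 10, 30, 90, 50 → max 100
Smallest max regret = 80 → B.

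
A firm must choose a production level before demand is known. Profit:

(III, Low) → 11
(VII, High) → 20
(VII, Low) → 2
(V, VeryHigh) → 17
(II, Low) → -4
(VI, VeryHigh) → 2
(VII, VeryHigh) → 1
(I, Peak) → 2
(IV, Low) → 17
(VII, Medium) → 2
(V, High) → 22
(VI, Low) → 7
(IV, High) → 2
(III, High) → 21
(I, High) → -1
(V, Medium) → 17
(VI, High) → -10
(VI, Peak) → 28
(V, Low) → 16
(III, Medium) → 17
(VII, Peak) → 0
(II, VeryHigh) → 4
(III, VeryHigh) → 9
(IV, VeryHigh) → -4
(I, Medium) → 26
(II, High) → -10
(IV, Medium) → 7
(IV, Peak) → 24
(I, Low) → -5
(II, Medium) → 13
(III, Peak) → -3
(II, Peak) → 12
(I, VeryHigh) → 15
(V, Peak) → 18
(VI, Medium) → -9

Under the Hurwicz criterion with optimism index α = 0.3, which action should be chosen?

I: 0.3·26 + 0.7·(-5) = 4.3
II: 0.3·13 + 0.7·(-10) = -3.1
III: 0.3·21 + 0.7·(-3) = 4.2
IV: 0.3·24 + 0.7·(-4) = 4.4
V: 0.3·22 + 0.7·16 = 17.8
VI: 0.3·28 + 0.7·(-10) = 1.4
VII: 0.3·20 + 0.7·0 = 6
Highest Hurwicz score = 17.8 → V.

V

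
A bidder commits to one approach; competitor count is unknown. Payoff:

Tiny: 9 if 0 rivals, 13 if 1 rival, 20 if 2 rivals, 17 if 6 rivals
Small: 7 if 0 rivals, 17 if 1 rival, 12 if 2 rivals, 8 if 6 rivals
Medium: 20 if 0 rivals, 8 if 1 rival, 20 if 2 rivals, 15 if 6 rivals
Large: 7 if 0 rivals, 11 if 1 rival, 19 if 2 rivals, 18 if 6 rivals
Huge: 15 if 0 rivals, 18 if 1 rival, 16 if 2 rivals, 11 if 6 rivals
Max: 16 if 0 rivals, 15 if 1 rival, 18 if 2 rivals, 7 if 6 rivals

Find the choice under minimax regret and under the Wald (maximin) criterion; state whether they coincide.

Column bests: 0 rivals=20, 1 rival=18, 2 rivals=20, 6 rivals=18.
Tiny regrets: 11, 5, 0, 1 → max 11
Small regrets: 13, 1, 8, 10 → max 13
Medium regrets: 0, 10, 0, 3 → max 10
Large regrets: 13, 7, 1, 0 → max 13
Huge regrets: 5, 0, 4, 7 → max 7
Max regrets: 4, 3, 2, 11 → max 11
Smallest max regret = 7 → Huge.
Row minima: Tiny=9, Small=7, Medium=8, Large=7, Huge=11, Max=7
Best worst-case = 11 → Huge.

minimax regret → Huge; maximin → Huge (agree)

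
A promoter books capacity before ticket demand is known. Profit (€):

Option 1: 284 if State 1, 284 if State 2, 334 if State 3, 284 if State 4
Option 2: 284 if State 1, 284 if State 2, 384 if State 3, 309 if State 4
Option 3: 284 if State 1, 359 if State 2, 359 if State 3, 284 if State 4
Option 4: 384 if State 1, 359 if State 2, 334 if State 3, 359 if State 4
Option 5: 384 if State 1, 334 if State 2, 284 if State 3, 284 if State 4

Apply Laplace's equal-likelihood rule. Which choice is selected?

Row averages: Option 1=296.5, Option 2=315.25, Option 3=321.5, Option 4=359, Option 5=321.5
Highest average = 359 → Option 4.

Option 4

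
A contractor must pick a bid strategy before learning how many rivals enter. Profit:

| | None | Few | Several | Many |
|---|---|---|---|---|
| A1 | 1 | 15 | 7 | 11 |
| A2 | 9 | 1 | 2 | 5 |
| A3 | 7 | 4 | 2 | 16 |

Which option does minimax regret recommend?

Column bests: None=9, Few=15, Several=7, Many=16.
A1 regrets: 8, 0, 0, 5 → max 8
A2 regrets: 0, 14, 5, 11 → max 14
A3 regrets: 2, 11, 5, 0 → max 11
Smallest max regret = 8 → A1.

A1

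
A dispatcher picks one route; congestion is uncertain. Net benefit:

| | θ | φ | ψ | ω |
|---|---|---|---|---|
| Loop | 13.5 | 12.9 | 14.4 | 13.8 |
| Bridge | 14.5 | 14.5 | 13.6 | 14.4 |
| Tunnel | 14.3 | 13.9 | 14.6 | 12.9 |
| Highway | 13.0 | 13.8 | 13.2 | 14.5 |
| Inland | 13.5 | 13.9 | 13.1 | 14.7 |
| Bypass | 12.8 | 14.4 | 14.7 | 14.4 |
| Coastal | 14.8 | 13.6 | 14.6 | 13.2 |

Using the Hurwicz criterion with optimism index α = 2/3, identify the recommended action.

Loop: 2/3·14.4 + 1/3·12.9 = 13.9
Bridge: 2/3·14.5 + 1/3·13.6 = 14.2
Tunnel: 2/3·14.6 + 1/3·12.9 = 421/30
Highway: 2/3·14.5 + 1/3·13.0 = 14
Inland: 2/3·14.7 + 1/3·13.1 = 85/6
Bypass: 2/3·14.7 + 1/3·12.8 = 211/15
Coastal: 2/3·14.8 + 1/3·13.2 = 214/15
Highest Hurwicz score = 214/15 → Coastal.

Coastal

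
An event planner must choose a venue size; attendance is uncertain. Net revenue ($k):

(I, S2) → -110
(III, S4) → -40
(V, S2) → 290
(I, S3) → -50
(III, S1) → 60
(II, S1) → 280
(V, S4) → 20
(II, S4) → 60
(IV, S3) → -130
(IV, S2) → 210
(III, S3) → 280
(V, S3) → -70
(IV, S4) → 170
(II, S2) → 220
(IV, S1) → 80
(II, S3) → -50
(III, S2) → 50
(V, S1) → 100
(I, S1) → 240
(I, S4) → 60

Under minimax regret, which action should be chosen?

III

Column bests: S1=280, S2=290, S3=280, S4=170.
I regrets: 40, 400, 330, 110 → max 400
II regrets: 0, 70, 330, 110 → max 330
III regrets: 220, 240, 0, 210 → max 240
IV regrets: 200, 80, 410, 0 → max 410
V regrets: 180, 0, 350, 150 → max 350
Smallest max regret = 240 → III.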